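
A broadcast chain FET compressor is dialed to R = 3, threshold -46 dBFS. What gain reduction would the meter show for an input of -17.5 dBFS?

Overshoot = -17.5 − (-46) = 28.5 dB.
At 3:1, output sits 28.5/3 = 9.5 dB above threshold.
Gain reduction = 28.5 − 9.5 = 19 dB.

19 dB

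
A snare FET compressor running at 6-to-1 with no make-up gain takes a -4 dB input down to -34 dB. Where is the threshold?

-40 dB

Input is 36 dB above T (since output overshoot × R = input overshoot: (-34 − T)·6 = -4 − T gives T = -40 dB).
Check: -40 + (-4 − (-40))/6 = -40 + 6 = -34 dB. ✓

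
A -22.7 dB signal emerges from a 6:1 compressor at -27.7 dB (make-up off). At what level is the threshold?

Let T be the threshold. Output overshoot = (input overshoot)/R, so -27.7 − T = (-22.7 − T)/6.
6·(-27.7 − T) = -22.7 − T → 5·T = -166.2 − (-22.7) = -143.5.
T = -143.5/5 = -28.7 dB.

-28.7 dB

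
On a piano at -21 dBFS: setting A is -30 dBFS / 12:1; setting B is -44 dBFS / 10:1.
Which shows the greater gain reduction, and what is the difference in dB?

B, by 12.45 dB

A: GR = 9 − 9/12 = 8.25 dB.
B: GR = 23 − 23/10 = 20.7 dB.
B applies 12.45 dB more gain reduction.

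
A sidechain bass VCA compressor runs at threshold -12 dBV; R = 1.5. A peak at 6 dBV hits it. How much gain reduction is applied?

Overshoot = 6 − (-12) = 18 dB.
At 1.5:1, output sits 18/1.5 = 12 dB above threshold.
Gain reduction = 18 − 12 = 6 dB.

6 dB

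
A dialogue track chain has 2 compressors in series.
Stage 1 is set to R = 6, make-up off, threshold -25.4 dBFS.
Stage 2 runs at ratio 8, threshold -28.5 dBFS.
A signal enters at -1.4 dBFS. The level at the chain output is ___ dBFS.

Stage 1: -1.4 dBFS is 24 dB over -25.4 dBFS; at 6:1 that becomes 4 dB over, giving -21.4 dBFS.
Stage 2: 7.1 dB above -28.5 dBFS, reduced 8:1 to 0.8875 dB above → -27.6125 dBFS.

-27.6125 dBFS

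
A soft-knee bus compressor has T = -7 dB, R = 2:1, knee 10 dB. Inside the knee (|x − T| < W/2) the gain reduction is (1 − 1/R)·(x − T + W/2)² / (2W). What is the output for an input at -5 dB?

x − T + W/2 = -5 − (-7) + 5 = 7.
GR = (1 − 1/2) × 7² / 20 = 0.5 × 49 / 20 = 1.225 dB.
Output = -5 − 1.225 = -6.225 dB.

-6.225 dB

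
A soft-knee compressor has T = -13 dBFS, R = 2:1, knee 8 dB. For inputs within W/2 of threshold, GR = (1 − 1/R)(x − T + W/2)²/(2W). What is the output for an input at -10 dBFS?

-11.53125 dBFS

x − T + W/2 = -10 − (-13) + 4 = 7.
GR = (1 − 1/2) × 7² / 16 = 0.5 × 49 / 16 = 1.53125 dB.
Output = -10 − 1.53125 = -11.53125 dBFS.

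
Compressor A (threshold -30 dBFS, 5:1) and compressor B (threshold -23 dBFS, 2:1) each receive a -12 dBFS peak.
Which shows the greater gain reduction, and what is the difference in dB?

A, by 8.9 dB

A: overshoot 18 dB → output overshoot 3.6 dB → GR 14.4 dB.
B: overshoot 11 dB → output overshoot 5.5 dB → GR 5.5 dB.
A reduces 8.9 dB more.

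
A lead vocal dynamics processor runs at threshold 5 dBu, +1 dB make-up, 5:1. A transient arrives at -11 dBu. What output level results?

-11 dBu is 16 dB below the 5 dBu threshold, so no gain reduction is applied.
Make-up gain adds 1 dB: -11 + 1 = -10 dBu.

-10 dBu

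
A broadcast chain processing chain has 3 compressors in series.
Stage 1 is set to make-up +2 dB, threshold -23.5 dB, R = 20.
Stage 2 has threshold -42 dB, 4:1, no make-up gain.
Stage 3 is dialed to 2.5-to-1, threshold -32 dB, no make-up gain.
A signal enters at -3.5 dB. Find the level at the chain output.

Stage 1: overshoot 20 dB → 20/20 = 1 dB → -22.5 dB; +2 dB make-up → -20.5 dB.
Stage 2: overshoot 21.5 dB → 21.5/4 = 5.375 dB → -36.625 dB.
Stage 3: below threshold (-36.625 ≤ -32); passes unchanged; output -36.625 dB.

-36.625 dB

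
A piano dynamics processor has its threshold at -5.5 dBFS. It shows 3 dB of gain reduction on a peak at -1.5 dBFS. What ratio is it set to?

4:1

Input overshoot = -1.5 − (-5.5) = 4 dB.
Output overshoot = 4 − 3 = 1 dB.
Ratio = input overshoot / output overshoot = 4 / 1 = 4.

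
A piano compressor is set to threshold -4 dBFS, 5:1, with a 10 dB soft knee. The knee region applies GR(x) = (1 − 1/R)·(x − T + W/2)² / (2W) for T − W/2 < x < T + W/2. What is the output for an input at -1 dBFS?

-3.56 dBFS

x − T + W/2 = -1 − (-4) + 5 = 8.
GR = (1 − 1/5) × 8² / 20 = 0.8 × 64 / 20 = 2.56 dB.
Output = -1 − 2.56 = -3.56 dBFS.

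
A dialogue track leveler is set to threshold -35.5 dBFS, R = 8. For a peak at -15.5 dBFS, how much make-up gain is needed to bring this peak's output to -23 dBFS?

10 dB

The peak compresses to -35.5 + 20/8 = -33 dBFS.
To reach -23 dBFS requires -23 − (-33) = 10 dB of make-up.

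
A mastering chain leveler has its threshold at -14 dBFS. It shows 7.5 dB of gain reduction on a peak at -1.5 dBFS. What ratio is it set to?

2.5:1

Input overshoot = -1.5 − (-14) = 12.5 dB.
Output overshoot = 12.5 − 7.5 = 5 dB.
Ratio = input overshoot / output overshoot = 12.5 / 5 = 2.5.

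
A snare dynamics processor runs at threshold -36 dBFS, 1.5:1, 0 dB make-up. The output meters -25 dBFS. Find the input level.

-19.5 dBFS

Post-compression overshoot = -25 − (-36) = 11 dB.
Input overshoot = R × output overshoot = 16.5 dB → input = -36 + 16.5 = -19.5 dBFS.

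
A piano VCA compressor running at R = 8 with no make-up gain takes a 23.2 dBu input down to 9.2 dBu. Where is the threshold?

Gain reduction = 23.2 − 9.2 = 14 dB; output overshoot = GR / (R − 1) = 14 / 7 = 2 dB.
Threshold = output − output overshoot = 9.2 − 2 = 7.2 dBu.

7.2 dBu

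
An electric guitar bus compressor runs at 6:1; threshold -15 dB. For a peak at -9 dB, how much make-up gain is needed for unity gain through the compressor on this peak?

5 dB

Overshoot 6 dB → 6/6 = 1 dB after compression, so the compressed level is -15 + 1 = -14 dB.
Make-up = target − compressed = -9 − (-14) = 5 dB.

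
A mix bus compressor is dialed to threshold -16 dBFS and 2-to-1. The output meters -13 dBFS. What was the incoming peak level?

-10 dBFS

Post-compression overshoot = -13 − (-16) = 3 dB.
Input overshoot = R × output overshoot = 6 dB → input = -16 + 6 = -10 dBFS.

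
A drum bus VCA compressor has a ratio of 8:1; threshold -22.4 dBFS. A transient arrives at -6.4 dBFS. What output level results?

Overshoot: -6.4 − (-22.4) = 16 dB.
At 8:1 the overshoot is divided by 8, leaving 2 dB above threshold.
That puts the output at -20.4 dBFS.

-20.4 dBFS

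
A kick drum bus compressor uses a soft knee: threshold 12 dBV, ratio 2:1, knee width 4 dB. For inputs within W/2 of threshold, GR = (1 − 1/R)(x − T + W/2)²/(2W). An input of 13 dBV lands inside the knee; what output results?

12.4375 dBV

x − T + W/2 = 13 − 12 + 2 = 3.
GR = (1 − 1/2) × 3² / 8 = 0.5 × 9 / 8 = 0.5625 dB.
Output = 13 − 0.5625 = 12.4375 dBV.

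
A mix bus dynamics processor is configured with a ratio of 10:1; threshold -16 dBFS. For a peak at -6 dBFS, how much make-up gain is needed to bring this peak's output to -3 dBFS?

The peak compresses to -16 + 10/10 = -15 dBFS.
To reach -3 dBFS requires -3 − (-15) = 12 dB of make-up.

12 dB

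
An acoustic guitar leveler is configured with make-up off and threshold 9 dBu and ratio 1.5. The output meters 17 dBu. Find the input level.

The compressed level sits 17 − 9 = 8 dB over threshold.
Undo the ratio: input overshoot = 8 × 1.5 = 12 dB, giving input = 21 dBu.

21 dBu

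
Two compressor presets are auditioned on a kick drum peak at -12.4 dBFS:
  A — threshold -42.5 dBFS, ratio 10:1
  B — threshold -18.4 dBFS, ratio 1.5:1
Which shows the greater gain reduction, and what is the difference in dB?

A: overshoot 30.1 dB → output overshoot 3.01 dB → GR 27.09 dB.
B: overshoot 6 dB → output overshoot 4 dB → GR 2 dB.
A reduces 25.09 dB more.

A, by 25.09 dB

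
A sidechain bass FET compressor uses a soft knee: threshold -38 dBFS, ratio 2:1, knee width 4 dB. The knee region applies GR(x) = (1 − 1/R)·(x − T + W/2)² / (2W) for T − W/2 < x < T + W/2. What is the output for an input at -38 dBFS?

x − T + W/2 = -38 − (-38) + 2 = 2.
GR = (1 − 1/2) × 2² / 8 = 0.5 × 4 / 8 = 0.25 dB.
Output = -38 − 0.25 = -38.25 dBFS.

-38.25 dBFS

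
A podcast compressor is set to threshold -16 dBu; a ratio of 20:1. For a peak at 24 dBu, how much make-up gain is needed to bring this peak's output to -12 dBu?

2 dB

Without make-up, output = threshold + overshoot/20 = -16 + 2 = -14 dBu.
Gap to target: 2 dB.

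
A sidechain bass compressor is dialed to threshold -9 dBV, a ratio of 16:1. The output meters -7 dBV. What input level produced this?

That's 2 dB above the -9 dBV threshold.
Before 16:1 compression the overshoot was 2 × 16 = 32 dB, so input = -9 + 32 = 23 dBV.

23 dBV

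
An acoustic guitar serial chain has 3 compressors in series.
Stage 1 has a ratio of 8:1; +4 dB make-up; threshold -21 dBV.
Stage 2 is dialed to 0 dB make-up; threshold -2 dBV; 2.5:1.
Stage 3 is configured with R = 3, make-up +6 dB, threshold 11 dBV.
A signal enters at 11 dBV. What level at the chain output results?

Stage 1: overshoot 32 dB → 32/8 = 4 dB → -17 dBV; +4 dB make-up → -13 dBV.
Stage 2: -13 dBV ≤ -2 dBV, so stage 2 doesn't engage; output -13 dBV.
Stage 3: -13 dBV is at or below the 11 dBV threshold — no compression; make-up brings it to -7 dBV.

-7 dBV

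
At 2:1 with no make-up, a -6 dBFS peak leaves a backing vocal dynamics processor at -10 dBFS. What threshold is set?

Gain reduction = -6 − (-10) = 4 dB; output overshoot = GR / (R − 1) = 4 / 1 = 4 dB.
Threshold = output − output overshoot = -10 − 4 = -14 dBFS.

-14 dBFS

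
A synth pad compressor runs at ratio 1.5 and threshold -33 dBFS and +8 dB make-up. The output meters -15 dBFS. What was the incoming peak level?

-18 dBFS

Remove make-up: -15 − 8 = -23 dBFS.
That's 10 dB above the -33 dBFS threshold.
Before 1.5:1 compression the overshoot was 10 × 1.5 = 15 dB, so input = -33 + 15 = -18 dBFS.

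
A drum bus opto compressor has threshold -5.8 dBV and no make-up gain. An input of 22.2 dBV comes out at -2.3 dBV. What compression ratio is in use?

8:1

Input overshoot = 22.2 − (-5.8) = 28 dB; output overshoot = -2.3 − (-5.8) = 3.5 dB.
Ratio = 28 / 3.5 = 8.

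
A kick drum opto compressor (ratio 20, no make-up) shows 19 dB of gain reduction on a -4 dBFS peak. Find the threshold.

Gain reduction = -4 − (-23) = 19 dB; output overshoot = GR / (R − 1) = 19 / 19 = 1 dB.
Threshold = output − output overshoot = -23 − 1 = -24 dBFS.

-24 dBFS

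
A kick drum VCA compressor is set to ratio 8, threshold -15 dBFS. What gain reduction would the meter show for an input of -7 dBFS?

7 dB

-7 dBFS exceeds the threshold by 8 dB.
After 8:1 compression the overshoot becomes 8/8 = 1 dB.
GR = overshoot in − overshoot out = 8 − 1 = 7 dB.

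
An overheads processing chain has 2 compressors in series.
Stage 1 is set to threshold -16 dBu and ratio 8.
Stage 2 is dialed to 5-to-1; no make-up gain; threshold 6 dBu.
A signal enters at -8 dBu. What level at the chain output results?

-15 dBu

Stage 1: overshoot 8 dB → 8/8 = 1 dB → -15 dBu.
Stage 2: -15 dBu is at or below the 6 dBu threshold — no compression; output -15 dBu.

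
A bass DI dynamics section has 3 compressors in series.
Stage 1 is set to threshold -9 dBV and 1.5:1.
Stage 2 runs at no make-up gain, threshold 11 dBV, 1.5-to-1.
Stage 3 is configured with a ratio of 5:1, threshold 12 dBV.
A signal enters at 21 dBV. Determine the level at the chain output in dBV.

11 dBV

Stage 1: 30 dB above -9 dBV, reduced 1.5:1 to 20 dB above → 11 dBV.
Stage 2: 11 dBV ≤ 11 dBV, so stage 2 doesn't engage; output 11 dBV.
Stage 3: 11 dBV is at or below the 12 dBV threshold — no compression; output 11 dBV.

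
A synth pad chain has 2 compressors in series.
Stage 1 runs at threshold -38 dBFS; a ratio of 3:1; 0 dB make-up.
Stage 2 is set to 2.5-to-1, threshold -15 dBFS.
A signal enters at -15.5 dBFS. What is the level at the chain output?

Stage 1: overshoot 22.5 dB → 22.5/3 = 7.5 dB → -30.5 dBFS.
Stage 2: -30.5 dBFS ≤ -15 dBFS, so stage 2 doesn't engage; output -30.5 dBFS.

-30.5 dBFS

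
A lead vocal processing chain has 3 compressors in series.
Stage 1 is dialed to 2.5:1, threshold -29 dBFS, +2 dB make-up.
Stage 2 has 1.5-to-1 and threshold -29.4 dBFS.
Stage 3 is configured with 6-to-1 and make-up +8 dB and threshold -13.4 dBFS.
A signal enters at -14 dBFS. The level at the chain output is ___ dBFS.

-15.8 dBFS

Stage 1: -14 dBFS is 15 dB over -29 dBFS; at 2.5:1 that becomes 6 dB over, giving -23 dBFS; +2 dB make-up → -21 dBFS.
Stage 2: overshoot 8.4 dB → 8.4/1.5 = 5.6 dB → -23.8 dBFS.
Stage 3: -23.8 dBFS is at or below the -13.4 dBFS threshold — no compression; make-up brings it to -15.8 dBFS.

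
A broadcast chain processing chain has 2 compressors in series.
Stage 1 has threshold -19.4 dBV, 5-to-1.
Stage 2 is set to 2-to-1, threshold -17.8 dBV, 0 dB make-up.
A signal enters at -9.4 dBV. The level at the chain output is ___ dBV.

Stage 1: overshoot 10 dB → 10/5 = 2 dB → -17.4 dBV.
Stage 2: overshoot 0.4 dB → 0.4/2 = 0.2 dB → -17.6 dBV.

-17.6 dBV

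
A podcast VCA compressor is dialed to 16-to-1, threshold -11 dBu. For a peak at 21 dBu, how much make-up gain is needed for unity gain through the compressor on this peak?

30 dB

Overshoot 32 dB → 32/16 = 2 dB after compression, so the compressed level is -11 + 2 = -9 dBu.
Make-up = target − compressed = 21 − (-9) = 30 dB.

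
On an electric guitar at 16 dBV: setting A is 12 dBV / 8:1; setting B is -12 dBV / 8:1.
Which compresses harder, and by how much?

B, by 21 dB

A: overshoot 4 dB → output overshoot 0.5 dB → GR 3.5 dB.
B: overshoot 28 dB → output overshoot 3.5 dB → GR 24.5 dB.
Difference: 21 dB in favour of B.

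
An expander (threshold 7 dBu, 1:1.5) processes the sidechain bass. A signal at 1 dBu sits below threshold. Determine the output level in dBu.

-2 dBu

The input is 6 dB below the 7 dBu threshold.
A 1:1.5 expander multiplies undershoot by 1.5: 6 × 1.5 = 9 dB below threshold.
Output = 7 − 9 = -2 dBu.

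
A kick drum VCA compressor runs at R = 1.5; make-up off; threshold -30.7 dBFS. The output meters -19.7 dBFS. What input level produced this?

-14.2 dBFS

That's 11 dB above the -30.7 dBFS threshold.
Undo the ratio: input overshoot = 11 × 1.5 = 16.5 dB, giving input = -14.2 dBFS.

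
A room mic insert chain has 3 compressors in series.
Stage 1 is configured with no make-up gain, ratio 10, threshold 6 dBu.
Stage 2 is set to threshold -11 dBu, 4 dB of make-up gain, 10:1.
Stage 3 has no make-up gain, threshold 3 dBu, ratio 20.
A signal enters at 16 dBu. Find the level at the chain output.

-5.2 dBu

Stage 1: 16 dBu is 10 dB over 6 dBu; at 10:1 that becomes 1 dB over, giving 7 dBu.
Stage 2: 18 dB above -11 dBu, reduced 10:1 to 1.8 dB above → -9.2 dBu; +4 dB make-up → -5.2 dBu.
Stage 3: -5.2 dBu ≤ 3 dBu, so stage 3 doesn't engage; output -5.2 dBu.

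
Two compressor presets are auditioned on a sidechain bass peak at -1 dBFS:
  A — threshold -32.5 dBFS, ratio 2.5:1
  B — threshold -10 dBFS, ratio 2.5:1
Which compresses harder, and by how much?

A: GR = 31.5 − 31.5/2.5 = 18.9 dB.
B: GR = 9 − 9/2.5 = 5.4 dB.
A reduces 13.5 dB more.

A, by 13.5 dB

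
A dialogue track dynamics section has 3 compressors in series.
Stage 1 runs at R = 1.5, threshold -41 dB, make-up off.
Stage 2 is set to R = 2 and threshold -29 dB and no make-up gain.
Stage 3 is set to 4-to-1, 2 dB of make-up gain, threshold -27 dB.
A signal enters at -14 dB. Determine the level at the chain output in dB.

-24.75 dB

Stage 1: -14 dB is 27 dB over -41 dB; at 1.5:1 that becomes 18 dB over, giving -23 dB.
Stage 2: 6 dB above -29 dB, reduced 2:1 to 3 dB above → -26 dB.
Stage 3: overshoot 1 dB → 1/4 = 0.25 dB → -26.75 dB; +2 dB make-up → -24.75 dB.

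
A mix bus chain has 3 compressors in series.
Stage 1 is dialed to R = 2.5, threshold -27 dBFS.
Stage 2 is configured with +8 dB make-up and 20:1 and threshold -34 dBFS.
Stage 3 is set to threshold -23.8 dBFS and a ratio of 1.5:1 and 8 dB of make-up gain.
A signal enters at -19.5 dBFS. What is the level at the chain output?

Stage 1: 7.5 dB above -27 dBFS, reduced 2.5:1 to 3 dB above → -24 dBFS.
Stage 2: overshoot 10 dB → 10/20 = 0.5 dB → -33.5 dBFS; +8 dB make-up → -25.5 dBFS.
Stage 3: -25.5 dBFS ≤ -23.8 dBFS, so stage 3 doesn't engage; make-up brings it to -17.5 dBFS.

-17.5 dBFS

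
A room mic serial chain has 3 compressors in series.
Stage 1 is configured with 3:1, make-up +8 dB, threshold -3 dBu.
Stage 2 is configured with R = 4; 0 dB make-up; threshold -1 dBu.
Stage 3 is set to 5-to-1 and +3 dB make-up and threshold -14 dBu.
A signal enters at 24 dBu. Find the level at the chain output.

-7.65 dBu

Stage 1: 24 dBu is 27 dB over -3 dBu; at 3:1 that becomes 9 dB over, giving 6 dBu; +8 dB make-up → 14 dBu.
Stage 2: overshoot 15 dB → 15/4 = 3.75 dB → 2.75 dBu.
Stage 3: overshoot 16.75 dB → 16.75/5 = 3.35 dB → -10.65 dBu; +3 dB make-up → -7.65 dBu.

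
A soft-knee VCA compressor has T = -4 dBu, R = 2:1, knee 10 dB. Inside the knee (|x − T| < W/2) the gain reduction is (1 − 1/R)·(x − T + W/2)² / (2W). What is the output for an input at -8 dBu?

-8.025 dBu

x − T + W/2 = -8 − (-4) + 5 = 1.
GR = (1 − 1/2) × 1² / 20 = 0.5 × 1 / 20 = 0.025 dB.
Output = -8 − 0.025 = -8.025 dBu.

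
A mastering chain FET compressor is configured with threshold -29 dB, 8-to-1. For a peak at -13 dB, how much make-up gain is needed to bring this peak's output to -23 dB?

4 dB

The peak compresses to -29 + 16/8 = -27 dB.
To reach -23 dB requires -23 − (-27) = 4 dB of make-up.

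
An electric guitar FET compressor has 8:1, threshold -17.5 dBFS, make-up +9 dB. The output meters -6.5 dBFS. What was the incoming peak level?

-1.5 dBFS

Stripping the +9 dB make-up gives -15.5 dBFS at the gain stage.
That's 2 dB above the -17.5 dBFS threshold.
Undo the ratio: input overshoot = 2 × 8 = 16 dB, giving input = -1.5 dBFS.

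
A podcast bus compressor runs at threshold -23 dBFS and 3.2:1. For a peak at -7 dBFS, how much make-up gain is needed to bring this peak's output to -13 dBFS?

5 dB

The peak compresses to -23 + 16/3.2 = -18 dBFS.
To reach -13 dBFS requires -13 − (-18) = 5 dB of make-up.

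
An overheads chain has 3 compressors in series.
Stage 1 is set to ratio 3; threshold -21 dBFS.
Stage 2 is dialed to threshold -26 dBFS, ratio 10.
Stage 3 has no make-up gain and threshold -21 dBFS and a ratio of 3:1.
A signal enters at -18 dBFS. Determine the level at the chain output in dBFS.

Stage 1: overshoot 3 dB → 3/3 = 1 dB → -20 dBFS.
Stage 2: 6 dB above -26 dBFS, reduced 10:1 to 0.6 dB above → -25.4 dBFS.
Stage 3: -25.4 dBFS is at or below the -21 dBFS threshold — no compression; output -25.4 dBFS.

-25.4 dBFS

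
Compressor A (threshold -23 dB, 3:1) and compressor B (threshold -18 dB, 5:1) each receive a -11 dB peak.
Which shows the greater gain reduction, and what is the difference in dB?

A, by 2.4 dB

A: overshoot 12 dB → output overshoot 4 dB → GR 8 dB.
B: overshoot 7 dB → output overshoot 1.4 dB → GR 5.6 dB.
A applies 2.4 dB more gain reduction.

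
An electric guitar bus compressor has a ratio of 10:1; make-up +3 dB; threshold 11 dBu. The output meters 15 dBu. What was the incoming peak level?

21 dBu

Stripping the +3 dB make-up gives 12 dBu at the gain stage.
Post-compression overshoot = 12 − 11 = 1 dB.
Before 10:1 compression the overshoot was 1 × 10 = 10 dB, so input = 11 + 10 = 21 dBu.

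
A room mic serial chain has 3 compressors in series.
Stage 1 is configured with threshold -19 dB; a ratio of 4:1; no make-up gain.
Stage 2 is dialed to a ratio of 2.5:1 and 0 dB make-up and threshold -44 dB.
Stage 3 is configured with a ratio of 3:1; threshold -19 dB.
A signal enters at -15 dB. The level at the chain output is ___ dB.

Stage 1: 4 dB above -19 dB, reduced 4:1 to 1 dB above → -18 dB.
Stage 2: 26 dB above -44 dB, reduced 2.5:1 to 10.4 dB above → -33.6 dB.
Stage 3: -33.6 dB ≤ -19 dB, so stage 3 doesn't engage; output -33.6 dB.

-33.6 dB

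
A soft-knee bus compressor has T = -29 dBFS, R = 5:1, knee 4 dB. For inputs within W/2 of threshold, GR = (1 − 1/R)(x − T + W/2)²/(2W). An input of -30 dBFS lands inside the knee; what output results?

x − T + W/2 = -30 − (-29) + 2 = 1.
GR = (1 − 1/5) × 1² / 8 = 0.8 × 1 / 8 = 0.1 dB.
Output = -30 − 0.1 = -30.1 dBFS.

-30.1 dBFS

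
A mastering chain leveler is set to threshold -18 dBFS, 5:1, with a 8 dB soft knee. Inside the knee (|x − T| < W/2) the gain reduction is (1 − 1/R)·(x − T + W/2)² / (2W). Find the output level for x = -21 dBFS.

-21.05 dBFS

x − T + W/2 = -21 − (-18) + 4 = 1.
GR = (1 − 1/5) × 1² / 16 = 0.8 × 1 / 16 = 0.05 dB.
Output = -21 − 0.05 = -21.05 dBFS.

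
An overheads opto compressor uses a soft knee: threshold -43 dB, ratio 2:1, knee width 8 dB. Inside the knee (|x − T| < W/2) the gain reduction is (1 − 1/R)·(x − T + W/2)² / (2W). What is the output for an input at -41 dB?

x − T + W/2 = -41 − (-43) + 4 = 6.
GR = (1 − 1/2) × 6² / 16 = 0.5 × 36 / 16 = 1.125 dB.
Output = -41 − 1.125 = -42.125 dB.

-42.125 dB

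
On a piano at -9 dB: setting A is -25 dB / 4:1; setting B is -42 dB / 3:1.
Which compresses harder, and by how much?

A: overshoot 16 dB → output overshoot 4 dB → GR 12 dB.
B: overshoot 33 dB → output overshoot 11 dB → GR 22 dB.
B applies 10 dB more gain reduction.

B, by 10 dB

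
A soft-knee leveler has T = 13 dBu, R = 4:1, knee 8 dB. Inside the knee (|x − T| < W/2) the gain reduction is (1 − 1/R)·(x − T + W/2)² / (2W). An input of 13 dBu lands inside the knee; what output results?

12.25 dBu

x − T + W/2 = 13 − 13 + 4 = 4.
GR = (1 − 1/4) × 4² / 16 = 0.75 × 16 / 16 = 0.75 dB.
Output = 13 − 0.75 = 12.25 dBu.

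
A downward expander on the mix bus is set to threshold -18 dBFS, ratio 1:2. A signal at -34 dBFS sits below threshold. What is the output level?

The input is 16 dB below the -18 dBFS threshold.
A 1:2 expander multiplies undershoot by 2: 16 × 2 = 32 dB below threshold.
Output = -18 − 32 = -50 dBFS.

-50 dBFS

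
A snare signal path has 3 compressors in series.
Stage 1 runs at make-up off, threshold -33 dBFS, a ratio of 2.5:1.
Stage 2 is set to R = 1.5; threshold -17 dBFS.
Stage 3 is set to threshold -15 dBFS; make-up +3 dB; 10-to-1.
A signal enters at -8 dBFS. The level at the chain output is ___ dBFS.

Stage 1: 25 dB above -33 dBFS, reduced 2.5:1 to 10 dB above → -23 dBFS.
Stage 2: below threshold (-23 ≤ -17); passes unchanged; output -23 dBFS.
Stage 3: -23 dBFS ≤ -15 dBFS, so stage 3 doesn't engage; make-up brings it to -20 dBFS.

-20 dBFS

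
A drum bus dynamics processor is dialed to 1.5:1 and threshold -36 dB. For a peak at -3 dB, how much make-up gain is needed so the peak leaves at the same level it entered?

11 dB

Without make-up, output = threshold + overshoot/1.5 = -36 + 22 = -14 dB.
Gap to target: 11 dB.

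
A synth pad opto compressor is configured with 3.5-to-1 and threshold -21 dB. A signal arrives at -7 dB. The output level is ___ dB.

-7 dB sits 14 dB over threshold.
At 3.5:1 the overshoot is divided by 3.5, leaving 4 dB above threshold.
Output = -21 + 4 = -17 dB.

-17 dB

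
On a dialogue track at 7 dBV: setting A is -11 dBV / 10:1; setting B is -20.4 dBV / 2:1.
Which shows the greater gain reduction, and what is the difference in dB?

A: GR = 18 − 18/10 = 16.2 dB.
B: GR = 27.4 − 27.4/2 = 13.7 dB.
Difference: 2.5 dB in favour of A.

A, by 2.5 dB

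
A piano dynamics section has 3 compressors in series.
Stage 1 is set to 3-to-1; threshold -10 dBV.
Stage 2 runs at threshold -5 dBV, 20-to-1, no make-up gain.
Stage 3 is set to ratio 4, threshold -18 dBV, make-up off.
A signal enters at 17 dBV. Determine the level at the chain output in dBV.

-14.7 dBV

Stage 1: overshoot 27 dB → 27/3 = 9 dB → -1 dBV.
Stage 2: overshoot 4 dB → 4/20 = 0.2 dB → -4.8 dBV.
Stage 3: overshoot 13.2 dB → 13.2/4 = 3.3 dB → -14.7 dBV.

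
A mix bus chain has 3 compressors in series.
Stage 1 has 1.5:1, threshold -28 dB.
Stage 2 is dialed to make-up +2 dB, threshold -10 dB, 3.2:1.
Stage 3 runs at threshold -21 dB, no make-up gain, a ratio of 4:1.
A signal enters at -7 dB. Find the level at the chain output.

-18.75 dB

Stage 1: overshoot 21 dB → 21/1.5 = 14 dB → -14 dB.
Stage 2: -14 dB is at or below the -10 dB threshold — no compression; make-up brings it to -12 dB.
Stage 3: overshoot 9 dB → 9/4 = 2.25 dB → -18.75 dB.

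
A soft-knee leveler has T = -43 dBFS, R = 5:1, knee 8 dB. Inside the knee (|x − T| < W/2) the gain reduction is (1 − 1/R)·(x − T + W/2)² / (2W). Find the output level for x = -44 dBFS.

-44.45 dBFS

x − T + W/2 = -44 − (-43) + 4 = 3.
GR = (1 − 1/5) × 3² / 16 = 0.8 × 9 / 16 = 0.45 dB.
Output = -44 − 0.45 = -44.45 dBFS.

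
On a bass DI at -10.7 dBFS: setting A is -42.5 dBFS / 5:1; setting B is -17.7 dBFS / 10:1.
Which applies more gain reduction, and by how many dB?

A: overshoot 31.8 dB → output overshoot 6.36 dB → GR 25.44 dB.
B: overshoot 7 dB → output overshoot 0.7 dB → GR 6.3 dB.
Difference: 19.14 dB in favour of A.

A, by 19.14 dB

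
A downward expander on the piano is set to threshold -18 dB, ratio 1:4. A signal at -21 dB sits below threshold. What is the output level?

-30 dB

Below threshold, a 1:4 expander applies gain = (4−1)×(T − x) of attenuation.
(4−1) × 3 = 9 dB, so output = -21 − 9 = -30 dB.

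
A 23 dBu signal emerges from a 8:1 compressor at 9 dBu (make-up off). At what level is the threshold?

7 dBu

Gain reduction = 23 − 9 = 14 dB; output overshoot = GR / (R − 1) = 14 / 7 = 2 dB.
Threshold = output − output overshoot = 9 − 2 = 7 dBu.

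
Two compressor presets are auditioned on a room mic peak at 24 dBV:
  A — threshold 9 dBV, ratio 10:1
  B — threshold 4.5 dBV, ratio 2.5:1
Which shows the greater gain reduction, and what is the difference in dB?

A, by 1.8 dB

A: overshoot 15 dB → output overshoot 1.5 dB → GR 13.5 dB.
B: overshoot 19.5 dB → output overshoot 7.8 dB → GR 11.7 dB.
A reduces 1.8 dB more.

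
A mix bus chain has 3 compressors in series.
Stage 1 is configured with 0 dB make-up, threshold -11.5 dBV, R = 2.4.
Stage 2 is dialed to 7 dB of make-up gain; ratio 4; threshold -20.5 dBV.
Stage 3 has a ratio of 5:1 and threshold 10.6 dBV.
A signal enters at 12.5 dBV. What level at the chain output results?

Stage 1: 24 dB above -11.5 dBV, reduced 2.4:1 to 10 dB above → -1.5 dBV.
Stage 2: -1.5 dBV is 19 dB over -20.5 dBV; at 4:1 that becomes 4.75 dB over, giving -15.75 dBV; +7 dB make-up → -8.75 dBV.
Stage 3: -8.75 dBV ≤ 10.6 dBV, so stage 3 doesn't engage; output -8.75 dBV.

-8.75 dBV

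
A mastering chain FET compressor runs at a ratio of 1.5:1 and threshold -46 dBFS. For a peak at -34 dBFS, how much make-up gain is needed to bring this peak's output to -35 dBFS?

Overshoot 12 dB → 12/1.5 = 8 dB after compression, so the compressed level is -46 + 8 = -38 dBFS.
Make-up = target − compressed = -35 − (-38) = 3 dB.

3 dB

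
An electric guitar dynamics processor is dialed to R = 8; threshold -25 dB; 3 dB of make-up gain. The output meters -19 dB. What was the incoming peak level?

-1 dB

Before make-up, the level was -19 − 3 = -22 dB.
The compressed level sits -22 − (-25) = 3 dB over threshold.
Undo the ratio: input overshoot = 3 × 8 = 24 dB, giving input = -1 dB.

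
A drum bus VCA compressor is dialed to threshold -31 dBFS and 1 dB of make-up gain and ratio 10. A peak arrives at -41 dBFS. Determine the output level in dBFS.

-41 dBFS is 10 dB below the -31 dBFS threshold, so no gain reduction is applied.
Make-up gain adds 1 dB: -41 + 1 = -40 dBFS.

-40 dBFS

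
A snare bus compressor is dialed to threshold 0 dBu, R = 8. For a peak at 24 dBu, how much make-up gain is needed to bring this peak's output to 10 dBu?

7 dB

Without make-up, output = threshold + overshoot/8 = 0 + 3 = 3 dBu.
Gap to target: 7 dB.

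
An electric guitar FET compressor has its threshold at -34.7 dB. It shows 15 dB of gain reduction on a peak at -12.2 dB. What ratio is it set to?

Input overshoot = -12.2 − (-34.7) = 22.5 dB.
Output overshoot = 22.5 − 15 = 7.5 dB.
Ratio = input overshoot / output overshoot = 22.5 / 7.5 = 3.

3:1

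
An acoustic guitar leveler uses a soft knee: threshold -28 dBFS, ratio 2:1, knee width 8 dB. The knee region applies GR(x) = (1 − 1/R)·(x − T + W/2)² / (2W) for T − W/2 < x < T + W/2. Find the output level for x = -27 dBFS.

x − T + W/2 = -27 − (-28) + 4 = 5.
GR = (1 − 1/2) × 5² / 16 = 0.5 × 25 / 16 = 0.78125 dB.
Output = -27 − 0.78125 = -27.78125 dBFS.

-27.78125 dBFS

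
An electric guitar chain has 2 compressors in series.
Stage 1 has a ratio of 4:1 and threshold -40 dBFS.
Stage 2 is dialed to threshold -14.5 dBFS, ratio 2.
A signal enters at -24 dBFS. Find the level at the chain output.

Stage 1: overshoot 16 dB → 16/4 = 4 dB → -36 dBFS.
Stage 2: below threshold (-36 ≤ -14.5); passes unchanged; output -36 dBFS.

-36 dBFS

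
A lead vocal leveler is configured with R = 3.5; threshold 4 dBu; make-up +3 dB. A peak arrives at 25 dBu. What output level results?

13 dBu

Overshoot: 25 − 4 = 21 dB.
3.5:1 compression reduces that to 21/3.5 = 6 dB over.
So the level is 4 + 6 = 10 dBu; make-up adds 3 dB, giving 13 dBu.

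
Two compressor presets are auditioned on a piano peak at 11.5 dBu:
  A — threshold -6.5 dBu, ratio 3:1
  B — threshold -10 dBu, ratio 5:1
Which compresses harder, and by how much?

B, by 5.2 dB

A: GR = 18 − 18/3 = 12 dB.
B: GR = 21.5 − 21.5/5 = 17.2 dB.
B applies 5.2 dB more gain reduction.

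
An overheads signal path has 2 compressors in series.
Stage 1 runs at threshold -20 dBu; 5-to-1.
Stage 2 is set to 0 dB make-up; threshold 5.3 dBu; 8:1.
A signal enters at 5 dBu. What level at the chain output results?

Stage 1: overshoot 25 dB → 25/5 = 5 dB → -15 dBu.
Stage 2: -15 dBu ≤ 5.3 dBu, so stage 2 doesn't engage; output -15 dBu.

-15 dBu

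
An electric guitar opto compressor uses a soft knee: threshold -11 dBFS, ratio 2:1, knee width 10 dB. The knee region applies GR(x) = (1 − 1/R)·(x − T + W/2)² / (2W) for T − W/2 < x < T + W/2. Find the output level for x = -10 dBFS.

x − T + W/2 = -10 − (-11) + 5 = 6.
GR = (1 − 1/2) × 6² / 20 = 0.5 × 36 / 20 = 0.9 dB.
Output = -10 − 0.9 = -10.9 dBFS.

-10.9 dBFS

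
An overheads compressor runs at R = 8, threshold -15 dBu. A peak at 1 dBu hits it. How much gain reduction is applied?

Overshoot = 1 − (-15) = 16 dB.
At 8:1, output sits 16/8 = 2 dB above threshold.
GR = overshoot in − overshoot out = 16 − 2 = 14 dB.

14 dB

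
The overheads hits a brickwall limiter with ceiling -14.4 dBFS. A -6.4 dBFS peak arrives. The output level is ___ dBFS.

The limiter clamps the peak to its -14.4 dBFS ceiling.

-14.4 dBFS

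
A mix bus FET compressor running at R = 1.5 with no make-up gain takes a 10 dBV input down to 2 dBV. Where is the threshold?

Gain reduction = 10 − 2 = 8 dB; output overshoot = GR / (R − 1) = 8 / 0.5 = 16 dB.
Threshold = output − output overshoot = 2 − 16 = -14 dBV.

-14 dBV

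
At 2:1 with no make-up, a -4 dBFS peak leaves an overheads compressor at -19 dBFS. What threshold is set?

-34 dBFS

Gain reduction = -4 − (-19) = 15 dB; output overshoot = GR / (R − 1) = 15 / 1 = 15 dB.
Threshold = output − output overshoot = -19 − 15 = -34 dBFS.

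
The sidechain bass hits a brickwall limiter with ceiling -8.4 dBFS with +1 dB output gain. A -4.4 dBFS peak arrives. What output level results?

-7.4 dBFS

A brickwall limiter is an ∞:1 compressor: any input above the ceiling is clamped to -8.4 dBFS.
Output gain then adds 1 dB: -8.4 + 1 = -7.4 dBFS.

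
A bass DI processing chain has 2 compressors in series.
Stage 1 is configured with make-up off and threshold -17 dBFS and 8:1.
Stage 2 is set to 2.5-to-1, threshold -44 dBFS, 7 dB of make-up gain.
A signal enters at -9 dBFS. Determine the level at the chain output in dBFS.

Stage 1: overshoot 8 dB → 8/8 = 1 dB → -16 dBFS.
Stage 2: -16 dBFS is 28 dB over -44 dBFS; at 2.5:1 that becomes 11.2 dB over, giving -32.8 dBFS; +7 dB make-up → -25.8 dBFS.

-25.8 dBFS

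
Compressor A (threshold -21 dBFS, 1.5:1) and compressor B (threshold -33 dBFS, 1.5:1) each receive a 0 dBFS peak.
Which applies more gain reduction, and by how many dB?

B, by 4 dB

A: GR = 21 − 21/1.5 = 7 dB.
B: GR = 33 − 33/1.5 = 11 dB.
B reduces 4 dB more.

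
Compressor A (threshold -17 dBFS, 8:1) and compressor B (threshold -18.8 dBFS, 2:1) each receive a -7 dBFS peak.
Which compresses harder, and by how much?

A, by 2.85 dB

A: overshoot 10 dB → output overshoot 1.25 dB → GR 8.75 dB.
B: overshoot 11.8 dB → output overshoot 5.9 dB → GR 5.9 dB.
A applies 2.85 dB more gain reduction.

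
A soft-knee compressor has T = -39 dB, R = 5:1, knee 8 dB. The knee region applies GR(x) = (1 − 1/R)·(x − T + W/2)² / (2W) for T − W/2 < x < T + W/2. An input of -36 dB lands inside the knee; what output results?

x − T + W/2 = -36 − (-39) + 4 = 7.
GR = (1 − 1/5) × 7² / 16 = 0.8 × 49 / 16 = 2.45 dB.
Output = -36 − 2.45 = -38.45 dB.

-38.45 dB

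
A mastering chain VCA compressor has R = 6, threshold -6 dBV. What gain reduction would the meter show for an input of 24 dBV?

24 dBV exceeds the threshold by 30 dB.
A 6:1 ratio leaves 5 dB of that excess.
GR = overshoot in − overshoot out = 30 − 5 = 25 dB.

25 dB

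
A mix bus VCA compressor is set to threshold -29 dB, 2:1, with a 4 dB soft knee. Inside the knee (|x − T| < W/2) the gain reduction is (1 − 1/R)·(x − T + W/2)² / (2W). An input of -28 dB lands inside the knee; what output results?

-28.5625 dB

x − T + W/2 = -28 − (-29) + 2 = 3.
GR = (1 − 1/2) × 3² / 8 = 0.5 × 9 / 8 = 0.5625 dB.
Output = -28 − 0.5625 = -28.5625 dB.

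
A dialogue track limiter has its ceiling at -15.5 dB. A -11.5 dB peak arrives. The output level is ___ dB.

A brickwall limiter is an ∞:1 compressor: any input above the ceiling is clamped to -15.5 dB.

-15.5 dB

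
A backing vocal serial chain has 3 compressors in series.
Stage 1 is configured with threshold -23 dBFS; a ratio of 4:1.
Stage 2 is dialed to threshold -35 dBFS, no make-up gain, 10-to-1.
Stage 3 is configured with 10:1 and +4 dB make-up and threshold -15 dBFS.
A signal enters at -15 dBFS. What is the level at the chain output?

-29.6 dBFS

Stage 1: overshoot 8 dB → 8/4 = 2 dB → -21 dBFS.
Stage 2: -21 dBFS is 14 dB over -35 dBFS; at 10:1 that becomes 1.4 dB over, giving -33.6 dBFS.
Stage 3: -33.6 dBFS is at or below the -15 dBFS threshold — no compression; make-up brings it to -29.6 dBFS.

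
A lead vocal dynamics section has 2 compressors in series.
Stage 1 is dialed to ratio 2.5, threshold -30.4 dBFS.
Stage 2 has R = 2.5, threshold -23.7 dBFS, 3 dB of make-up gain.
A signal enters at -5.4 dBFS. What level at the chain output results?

Stage 1: -5.4 dBFS is 25 dB over -30.4 dBFS; at 2.5:1 that becomes 10 dB over, giving -20.4 dBFS.
Stage 2: -20.4 dBFS is 3.3 dB over -23.7 dBFS; at 2.5:1 that becomes 1.32 dB over, giving -22.38 dBFS; +3 dB make-up → -19.38 dBFS.

-19.38 dBFS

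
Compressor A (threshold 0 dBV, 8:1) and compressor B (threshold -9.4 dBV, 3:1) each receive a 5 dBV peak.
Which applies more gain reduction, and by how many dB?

A: 5 dB over, compressed to 0.625 dB over, so 4.375 dB of GR.
B: 14.4 dB over, compressed to 4.8 dB over, so 9.6 dB of GR.
B reduces 5.225 dB more.

B, by 5.225 dB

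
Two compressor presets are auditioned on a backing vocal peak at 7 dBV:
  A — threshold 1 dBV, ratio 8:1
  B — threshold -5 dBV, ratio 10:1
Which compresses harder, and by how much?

B, by 5.55 dB

A: overshoot 6 dB → output overshoot 0.75 dB → GR 5.25 dB.
B: overshoot 12 dB → output overshoot 1.2 dB → GR 10.8 dB.
B applies 5.55 dB more gain reduction.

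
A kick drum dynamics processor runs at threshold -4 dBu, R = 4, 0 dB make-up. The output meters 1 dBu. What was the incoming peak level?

That's 5 dB above the -4 dBu threshold.
Undo the ratio: input overshoot = 5 × 4 = 20 dB, giving input = 16 dBu.

16 dBu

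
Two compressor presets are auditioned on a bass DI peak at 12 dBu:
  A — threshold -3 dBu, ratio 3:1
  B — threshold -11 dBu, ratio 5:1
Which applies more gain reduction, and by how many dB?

B, by 8.4 dB

A: GR = 15 − 15/3 = 10 dB.
B: GR = 23 − 23/5 = 18.4 dB.
B reduces 8.4 dB more.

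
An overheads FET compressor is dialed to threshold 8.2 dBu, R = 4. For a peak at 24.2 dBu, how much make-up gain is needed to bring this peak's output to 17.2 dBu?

5 dB

The peak compresses to 8.2 + 16/4 = 12.2 dBu.
To reach 17.2 dBu requires 17.2 − 12.2 = 5 dB of make-up.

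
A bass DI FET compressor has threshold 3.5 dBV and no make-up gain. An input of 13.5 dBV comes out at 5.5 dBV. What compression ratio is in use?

5:1

Input overshoot = 13.5 − 3.5 = 10 dB; output overshoot = 5.5 − 3.5 = 2 dB.
Ratio = 10 / 2 = 5.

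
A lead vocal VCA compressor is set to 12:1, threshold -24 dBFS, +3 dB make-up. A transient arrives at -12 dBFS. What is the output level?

-12 dBFS sits 12 dB over threshold.
12:1 compression reduces that to 12/12 = 1 dB over.
That puts the output at -23 dBFS; make-up adds 3 dB, giving -20 dBFS.

-20 dBFS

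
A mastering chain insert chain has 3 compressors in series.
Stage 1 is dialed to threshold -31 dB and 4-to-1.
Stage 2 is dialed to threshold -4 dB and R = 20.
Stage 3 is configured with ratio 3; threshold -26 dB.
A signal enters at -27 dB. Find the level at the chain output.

-30 dB

Stage 1: overshoot 4 dB → 4/4 = 1 dB → -30 dB.
Stage 2: -30 dB is at or below the -4 dB threshold — no compression; output -30 dB.
Stage 3: below threshold (-30 ≤ -26); passes unchanged; output -30 dB.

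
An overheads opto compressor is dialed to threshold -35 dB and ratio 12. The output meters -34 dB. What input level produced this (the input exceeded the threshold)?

That's 1 dB above the -35 dB threshold.
Undo the ratio: input overshoot = 1 × 12 = 12 dB, giving input = -23 dB.

-23 dB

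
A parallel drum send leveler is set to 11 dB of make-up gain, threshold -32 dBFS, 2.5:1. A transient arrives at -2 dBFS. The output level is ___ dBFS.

-9 dBFS

-2 dBFS sits 30 dB over threshold.
2.5:1 compression reduces that to 30/2.5 = 12 dB over.
That puts the output at -20 dBFS; make-up adds 11 dB, giving -9 dBFS.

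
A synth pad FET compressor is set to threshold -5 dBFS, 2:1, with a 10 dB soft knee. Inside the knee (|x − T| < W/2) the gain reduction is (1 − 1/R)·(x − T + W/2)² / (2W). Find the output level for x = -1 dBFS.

x − T + W/2 = -1 − (-5) + 5 = 9.
GR = (1 − 1/2) × 9² / 20 = 0.5 × 81 / 20 = 2.025 dB.
Output = -1 − 2.025 = -3.025 dBFS.

-3.025 dBFS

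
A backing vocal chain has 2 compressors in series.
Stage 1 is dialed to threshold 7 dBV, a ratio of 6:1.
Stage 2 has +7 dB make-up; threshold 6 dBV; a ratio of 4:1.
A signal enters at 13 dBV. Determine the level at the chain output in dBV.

13.5 dBV

Stage 1: 13 dBV is 6 dB over 7 dBV; at 6:1 that becomes 1 dB over, giving 8 dBV.
Stage 2: overshoot 2 dB → 2/4 = 0.5 dB → 6.5 dBV; +7 dB make-up → 13.5 dBV.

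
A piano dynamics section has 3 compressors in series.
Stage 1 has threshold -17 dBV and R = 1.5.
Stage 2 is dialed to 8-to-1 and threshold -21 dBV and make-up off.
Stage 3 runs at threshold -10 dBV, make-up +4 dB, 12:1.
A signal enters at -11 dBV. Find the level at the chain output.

-16 dBV

Stage 1: -11 dBV is 6 dB over -17 dBV; at 1.5:1 that becomes 4 dB over, giving -13 dBV.
Stage 2: overshoot 8 dB → 8/8 = 1 dB → -20 dBV.
Stage 3: below threshold (-20 ≤ -10); passes unchanged; make-up brings it to -16 dBV.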